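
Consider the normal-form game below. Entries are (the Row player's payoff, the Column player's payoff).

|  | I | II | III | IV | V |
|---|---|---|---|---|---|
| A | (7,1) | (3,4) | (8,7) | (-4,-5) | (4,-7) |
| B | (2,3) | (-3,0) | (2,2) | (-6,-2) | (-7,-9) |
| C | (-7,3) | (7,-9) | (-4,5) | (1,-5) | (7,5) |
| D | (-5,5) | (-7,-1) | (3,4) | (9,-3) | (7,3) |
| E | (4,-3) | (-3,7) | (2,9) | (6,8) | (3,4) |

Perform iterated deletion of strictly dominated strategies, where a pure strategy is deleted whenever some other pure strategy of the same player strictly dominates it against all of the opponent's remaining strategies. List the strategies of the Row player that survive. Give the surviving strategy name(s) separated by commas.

Row B is eliminated: A beats it against every remaining column (I: 7>2, II: 3>-3, III: 8>2, IV: -4>-6, V: 4>-7).
The Column player's strategy II is strictly dominated by III (A: 7>4, C: 5>-9, D: 4>-1, E: 9>7) and is removed.
For the Column player, III strictly dominates IV on the remaining rows (A: 7>-5, C: 5>-5, D: 4>-3, E: 9>8); eliminate IV.
For the Row player, A strictly dominates E on the remaining columns (I: 7>4, III: 8>2, V: 4>3); eliminate E.
Among the remaining strategies, none is strictly dominated by another pure strategy of the same player, so the elimination stops.
Surviving strategies — the Row player: {A, C, D}; the Column player: {I, III, V}.

A, C, D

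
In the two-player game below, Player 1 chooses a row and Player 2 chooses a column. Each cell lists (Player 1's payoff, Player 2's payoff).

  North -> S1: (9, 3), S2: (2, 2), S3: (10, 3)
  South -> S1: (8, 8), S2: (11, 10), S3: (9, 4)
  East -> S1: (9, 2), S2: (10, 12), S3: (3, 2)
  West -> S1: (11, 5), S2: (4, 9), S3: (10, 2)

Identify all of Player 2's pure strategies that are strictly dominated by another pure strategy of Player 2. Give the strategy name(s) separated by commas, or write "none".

none

S1 is not dominated — it holds its own against S2 at North (3>2); S3 at North (3=3).
S2 is not dominated — it holds its own against S1 at South (10>8); S3 at South (10>4).
S3 is not dominated — it holds its own against S1 at North (3=3); S2 at North (3>2).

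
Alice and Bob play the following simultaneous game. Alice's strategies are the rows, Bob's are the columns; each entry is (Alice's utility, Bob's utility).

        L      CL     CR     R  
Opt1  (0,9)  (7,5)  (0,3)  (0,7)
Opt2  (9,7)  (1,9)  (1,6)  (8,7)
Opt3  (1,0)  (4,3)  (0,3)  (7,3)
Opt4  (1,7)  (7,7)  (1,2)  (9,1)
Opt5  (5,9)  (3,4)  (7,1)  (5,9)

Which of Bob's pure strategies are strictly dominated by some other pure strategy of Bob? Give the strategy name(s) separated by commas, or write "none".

L: no other strategy beats it everywhere (CL at Opt1 (9>5); CR at Opt1 (9>3); R at Opt1 (9>7)).
CL: no other strategy beats it everywhere (L at Opt2 (9>7); CR at Opt1 (5>3); R at Opt2 (9>7)).
Nothing dominates CR: L at Opt3 (3>0); CL at Opt3 (3=3); R at Opt3 (3=3).
Nothing dominates R: L at Opt2 (7=7); CL at Opt1 (7>5); CR at Opt1 (7>3).

none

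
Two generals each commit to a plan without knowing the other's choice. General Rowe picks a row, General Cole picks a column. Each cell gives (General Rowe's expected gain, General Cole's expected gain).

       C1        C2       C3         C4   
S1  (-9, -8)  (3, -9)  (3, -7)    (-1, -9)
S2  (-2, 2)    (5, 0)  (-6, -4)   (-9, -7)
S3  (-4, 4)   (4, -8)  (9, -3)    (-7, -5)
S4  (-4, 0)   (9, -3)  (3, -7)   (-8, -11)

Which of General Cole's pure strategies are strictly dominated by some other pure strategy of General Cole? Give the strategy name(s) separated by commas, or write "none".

C2, C4

Nothing dominates C1: C2 at S1 (-8>-9); C3 at S2 (2>-4); C4 at S1 (-8>-9).
C2 is strictly dominated by C1 (S1: -8>-9, S2: 2>0, S3: 4>-8, S4: 0>-3).
C3 is not dominated — it holds its own against C1 at S1 (-7>-8); C2 at S1 (-7>-9); C4 at S1 (-7>-9).
C4: dominated, since C1 does at least as well everywhere (S1: -8>-9, S2: 2>-7, S3: 4>-5, S4: 0>-11).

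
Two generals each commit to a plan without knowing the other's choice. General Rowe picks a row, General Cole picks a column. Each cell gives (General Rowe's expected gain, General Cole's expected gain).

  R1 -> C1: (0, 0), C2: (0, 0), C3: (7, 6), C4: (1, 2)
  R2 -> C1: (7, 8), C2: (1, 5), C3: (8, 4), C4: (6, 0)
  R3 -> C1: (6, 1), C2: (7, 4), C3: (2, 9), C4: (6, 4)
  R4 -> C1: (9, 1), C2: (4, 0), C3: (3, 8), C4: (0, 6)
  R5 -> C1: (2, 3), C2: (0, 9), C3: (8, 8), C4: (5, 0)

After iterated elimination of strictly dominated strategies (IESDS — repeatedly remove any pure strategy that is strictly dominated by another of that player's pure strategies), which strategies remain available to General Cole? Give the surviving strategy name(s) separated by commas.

C1, C2, C3

Row R1 is eliminated: R2 beats it against every remaining column (C1: 7>0, C2: 1>0, C3: 8>7, C4: 6>1).
For General Cole, C3 strictly dominates C4 on the remaining rows (R2: 4>0, R3: 9>4, R4: 8>6, R5: 8>0); eliminate C4.
Among the remaining strategies, none is strictly dominated by another pure strategy of the same player, so the elimination stops.
Surviving strategies — General Rowe: {R2, R3, R4, R5}; General Cole: {C1, C2, C3}.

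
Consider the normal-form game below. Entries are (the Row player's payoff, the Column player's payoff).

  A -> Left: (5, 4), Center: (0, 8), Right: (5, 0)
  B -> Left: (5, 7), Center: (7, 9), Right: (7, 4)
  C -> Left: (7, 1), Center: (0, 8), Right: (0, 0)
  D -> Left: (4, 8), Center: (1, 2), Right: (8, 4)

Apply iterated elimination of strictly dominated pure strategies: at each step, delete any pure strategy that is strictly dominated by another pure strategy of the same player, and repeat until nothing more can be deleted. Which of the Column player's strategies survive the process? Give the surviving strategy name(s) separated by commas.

The Column player's strategy Right is strictly dominated by Left (A: 4>0, B: 7>4, C: 1>0, D: 8>4) and is removed.
The Row player's strategy D is strictly dominated by B (Left: 5>4, Center: 7>1) and is removed.
Column Left is eliminated: Center beats it against every remaining row (A: 8>4, B: 9>7, C: 8>1).
The Row player's strategy A is strictly dominated by B (Center: 7>0) and is removed.
The Row player's strategy C is strictly dominated by B (Center: 7>0) and is removed.
Among the remaining strategies, none is strictly dominated by another pure strategy of the same player, so the elimination stops.
Surviving strategies — the Row player: {B}; the Column player: {Center}.

Center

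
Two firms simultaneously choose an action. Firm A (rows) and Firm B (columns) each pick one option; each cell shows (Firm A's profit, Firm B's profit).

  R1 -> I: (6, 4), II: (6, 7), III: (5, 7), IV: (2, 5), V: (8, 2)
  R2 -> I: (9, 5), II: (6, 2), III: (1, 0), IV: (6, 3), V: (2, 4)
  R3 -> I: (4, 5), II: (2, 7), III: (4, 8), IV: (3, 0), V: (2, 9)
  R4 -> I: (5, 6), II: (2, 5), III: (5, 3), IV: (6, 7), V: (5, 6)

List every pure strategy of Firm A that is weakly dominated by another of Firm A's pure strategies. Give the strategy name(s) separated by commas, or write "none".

R3

R1: no other strategy beats it everywhere (R2 at III (5>1); R3 at I (6>4); R4 at I (6>5)).
R2 is not dominated — it holds its own against R1 at I (9>6); R3 at I (9>4); R4 at I (9>5).
R4 weakly dominates R3 — I: 5>4, II: 2=2, III: 5>4, IV: 6>3, V: 5>2.
Nothing dominates R4: R1 at IV (6>2); R2 at III (5>1); R3 at I (5>4).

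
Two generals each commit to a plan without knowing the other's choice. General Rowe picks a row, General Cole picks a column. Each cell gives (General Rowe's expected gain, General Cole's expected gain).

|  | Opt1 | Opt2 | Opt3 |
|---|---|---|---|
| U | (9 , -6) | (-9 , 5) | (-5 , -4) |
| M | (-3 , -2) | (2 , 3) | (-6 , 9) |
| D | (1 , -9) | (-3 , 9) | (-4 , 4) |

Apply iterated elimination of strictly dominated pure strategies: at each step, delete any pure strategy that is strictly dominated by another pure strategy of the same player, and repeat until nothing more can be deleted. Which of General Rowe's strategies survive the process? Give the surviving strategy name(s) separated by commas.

Column Opt1 is eliminated: Opt2 beats it against every remaining row (U: 5>-6, M: 3>-2, D: 9>-9).
Row U is eliminated: D beats it against every remaining column (Opt2: -3>-9, Opt3: -4>-5).
Among the remaining strategies, none is strictly dominated by another pure strategy of the same player, so the elimination stops.
Surviving strategies — General Rowe: {M, D}; General Cole: {Opt2, Opt3}.

M, D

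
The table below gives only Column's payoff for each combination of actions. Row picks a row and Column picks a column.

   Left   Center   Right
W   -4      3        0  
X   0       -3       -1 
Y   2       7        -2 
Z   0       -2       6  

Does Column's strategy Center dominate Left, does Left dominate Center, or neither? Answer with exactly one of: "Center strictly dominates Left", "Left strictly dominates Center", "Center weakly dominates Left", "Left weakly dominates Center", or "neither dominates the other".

neither dominates the other

Center's payoffs vs Left's, by Row's action — W: 3>-4, X: -3<0, Y: 7>2, Z: -2<0.
Center does better at W, Y but worse at X, Z; neither strategy dominates the other.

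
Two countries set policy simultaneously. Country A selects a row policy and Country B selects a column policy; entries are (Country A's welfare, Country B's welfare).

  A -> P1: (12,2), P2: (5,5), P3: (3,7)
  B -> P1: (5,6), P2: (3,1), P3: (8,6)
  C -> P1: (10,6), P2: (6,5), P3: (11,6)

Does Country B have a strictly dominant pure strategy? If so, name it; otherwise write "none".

none

P1 fails to dominate P2 at A (2<5).
P2 fails to dominate P1 at B (1<6).
P3 fails to dominate P1 at B (6=6).
No single strategy dominates all the others.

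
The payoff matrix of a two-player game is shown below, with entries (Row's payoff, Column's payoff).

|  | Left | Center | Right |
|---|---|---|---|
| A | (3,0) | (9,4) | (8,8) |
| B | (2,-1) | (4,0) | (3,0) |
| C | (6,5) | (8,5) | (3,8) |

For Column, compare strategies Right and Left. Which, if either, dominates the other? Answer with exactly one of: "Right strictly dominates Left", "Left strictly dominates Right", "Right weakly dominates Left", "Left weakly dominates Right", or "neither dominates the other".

Compare Right to Left across every action of Row: A: 8>0, B: 0>-1, C: 8>5.
Every comparison favours Right, so Right strictly dominates Left.

Right strictly dominates Left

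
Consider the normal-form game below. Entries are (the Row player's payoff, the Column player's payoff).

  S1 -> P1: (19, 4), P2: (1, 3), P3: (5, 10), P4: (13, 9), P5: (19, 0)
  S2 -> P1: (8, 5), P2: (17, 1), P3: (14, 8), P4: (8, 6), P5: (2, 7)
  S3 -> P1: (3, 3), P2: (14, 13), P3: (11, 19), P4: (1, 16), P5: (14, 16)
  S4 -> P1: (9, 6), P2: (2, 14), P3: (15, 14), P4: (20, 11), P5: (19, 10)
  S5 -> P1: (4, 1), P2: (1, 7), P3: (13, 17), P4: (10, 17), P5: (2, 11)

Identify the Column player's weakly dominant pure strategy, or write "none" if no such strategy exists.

P3

P3 vs P1: S1: 10>4, S2: 8>5, S3: 19>3, S4: 14>6, S5: 17>1.
P3 vs P2: S1: 10>3, S2: 8>1, S3: 19>13, S4: 14=14, S5: 17>7.
P3 vs P4: S1: 10>9, S2: 8>6, S3: 19>16, S4: 14>11, S5: 17=17.
P3 vs P5: S1: 10>0, S2: 8>7, S3: 19>16, S4: 14>10, S5: 17>11.
P3 is at least as good as every other strategy against every opponent action, so it is weakly dominant.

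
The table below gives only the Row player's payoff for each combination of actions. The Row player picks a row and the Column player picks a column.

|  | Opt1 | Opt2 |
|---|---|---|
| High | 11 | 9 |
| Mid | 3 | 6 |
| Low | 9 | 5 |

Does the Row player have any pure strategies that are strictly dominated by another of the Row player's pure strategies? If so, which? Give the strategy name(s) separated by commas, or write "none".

Nothing dominates High: Mid at Opt1 (11>3); Low at Opt1 (11>9).
High strictly dominates Mid — Opt1: 11>3, Opt2: 9>6.
High strictly dominates Low — Opt1: 11>9, Opt2: 9>5.

Mid, Low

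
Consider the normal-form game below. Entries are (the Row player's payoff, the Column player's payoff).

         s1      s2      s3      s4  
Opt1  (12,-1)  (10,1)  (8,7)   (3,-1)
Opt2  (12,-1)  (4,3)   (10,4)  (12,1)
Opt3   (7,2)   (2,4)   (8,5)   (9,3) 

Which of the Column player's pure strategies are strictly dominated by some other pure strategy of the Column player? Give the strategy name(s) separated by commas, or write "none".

s1, s2, s4

s1: dominated, since s2 does at least as well everywhere (Opt1: 1>-1, Opt2: 3>-1, Opt3: 4>2).
s2 is strictly dominated by s3 (Opt1: 7>1, Opt2: 4>3, Opt3: 5>4).
s3 is not dominated — it holds its own against s1 at Opt1 (7>-1); s2 at Opt1 (7>1); s4 at Opt1 (7>-1).
s4: dominated, since s2 does at least as well everywhere (Opt1: 1>-1, Opt2: 3>1, Opt3: 4>3).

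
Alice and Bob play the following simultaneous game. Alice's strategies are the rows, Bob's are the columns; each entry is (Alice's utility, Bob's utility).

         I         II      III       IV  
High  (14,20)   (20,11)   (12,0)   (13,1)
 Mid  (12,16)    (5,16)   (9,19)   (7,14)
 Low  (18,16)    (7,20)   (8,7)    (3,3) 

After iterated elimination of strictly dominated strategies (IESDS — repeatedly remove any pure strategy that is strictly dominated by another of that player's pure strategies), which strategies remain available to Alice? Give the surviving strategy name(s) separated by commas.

High, Low

Alice's strategy Mid is strictly dominated by High (I: 14>12, II: 20>5, III: 12>9, IV: 13>7) and is removed.
Bob's strategy III is strictly dominated by I (High: 20>0, Low: 16>7) and is removed.
For Bob, I strictly dominates IV on the remaining rows (High: 20>1, Low: 16>3); eliminate IV.
Among the remaining strategies, none is strictly dominated by another pure strategy of the same player, so the elimination stops.
Surviving strategies — Alice: {High, Low}; Bob: {I, II}.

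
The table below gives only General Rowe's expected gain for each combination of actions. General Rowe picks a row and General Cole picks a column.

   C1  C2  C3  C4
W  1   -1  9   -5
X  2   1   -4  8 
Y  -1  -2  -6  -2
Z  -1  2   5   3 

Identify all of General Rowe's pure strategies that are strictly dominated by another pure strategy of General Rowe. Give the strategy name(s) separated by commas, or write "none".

W: no other strategy beats it everywhere (X at C3 (9>-4); Y at C1 (1>-1); Z at C1 (1>-1)).
X: no other strategy beats it everywhere (W at C1 (2>1); Y at C1 (2>-1); Z at C1 (2>-1)).
Y: dominated, since X does at least as well everywhere (C1: 2>-1, C2: 1>-2, C3: -4>-6, C4: 8>-2).
Nothing dominates Z: W at C2 (2>-1); X at C2 (2>1); Y at C1 (-1=-1).

Y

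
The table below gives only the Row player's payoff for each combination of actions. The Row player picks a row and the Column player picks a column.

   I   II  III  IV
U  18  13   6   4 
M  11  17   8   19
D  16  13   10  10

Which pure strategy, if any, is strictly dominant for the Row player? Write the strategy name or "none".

none

U fails to dominate M at II (13<17).
M fails to dominate U at I (11<18).
D fails to dominate U at I (16<18).
No single strategy dominates all the others.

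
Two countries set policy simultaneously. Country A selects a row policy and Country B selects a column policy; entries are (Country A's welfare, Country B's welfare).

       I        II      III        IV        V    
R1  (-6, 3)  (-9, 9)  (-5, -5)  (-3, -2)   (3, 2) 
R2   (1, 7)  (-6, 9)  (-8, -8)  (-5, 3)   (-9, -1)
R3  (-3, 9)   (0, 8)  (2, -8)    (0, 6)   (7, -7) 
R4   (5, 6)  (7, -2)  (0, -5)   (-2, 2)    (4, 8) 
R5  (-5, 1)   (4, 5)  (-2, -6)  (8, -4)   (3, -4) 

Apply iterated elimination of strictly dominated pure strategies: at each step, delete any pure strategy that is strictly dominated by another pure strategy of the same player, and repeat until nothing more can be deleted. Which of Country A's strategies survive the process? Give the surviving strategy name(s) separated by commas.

R3, R4

Row R1 is eliminated: R3 beats it against every remaining column (I: -3>-6, II: 0>-9, III: 2>-5, IV: 0>-3, V: 7>3).
For Country A, R4 strictly dominates R2 on the remaining columns (I: 5>1, II: 7>-6, III: 0>-8, IV: -2>-5, V: 4>-9); eliminate R2.
Column III is eliminated: I beats it against every remaining row (R3: 9>-8, R4: 6>-5, R5: 1>-6).
Country B's strategy IV is strictly dominated by I (R3: 9>6, R4: 6>2, R5: 1>-4) and is removed.
For Country A, R4 strictly dominates R5 on the remaining columns (I: 5>-5, II: 7>4, V: 4>3); eliminate R5.
For Country B, I strictly dominates II on the remaining rows (R3: 9>8, R4: 6>-2); eliminate II.
Among the remaining strategies, none is strictly dominated by another pure strategy of the same player, so the elimination stops.
Surviving strategies — Country A: {R3, R4}; Country B: {I, V}.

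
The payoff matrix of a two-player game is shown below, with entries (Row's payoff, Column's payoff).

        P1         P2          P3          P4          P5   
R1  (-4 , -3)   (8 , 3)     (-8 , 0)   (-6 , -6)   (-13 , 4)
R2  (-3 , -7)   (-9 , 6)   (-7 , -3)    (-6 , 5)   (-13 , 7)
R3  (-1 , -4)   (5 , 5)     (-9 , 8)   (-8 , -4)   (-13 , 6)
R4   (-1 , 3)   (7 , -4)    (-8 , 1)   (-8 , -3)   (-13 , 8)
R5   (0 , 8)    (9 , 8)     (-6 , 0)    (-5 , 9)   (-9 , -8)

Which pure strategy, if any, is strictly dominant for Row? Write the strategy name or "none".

R5 vs R1: P1: 0>-4, P2: 9>8, P3: -6>-8, P4: -5>-6, P5: -9>-13.
R5 vs R2: P1: 0>-3, P2: 9>-9, P3: -6>-7, P4: -5>-6, P5: -9>-13.
R5 vs R3: P1: 0>-1, P2: 9>5, P3: -6>-9, P4: -5>-8, P5: -9>-13.
R5 vs R4: P1: 0>-1, P2: 9>7, P3: -6>-8, P4: -5>-8, P5: -9>-13.
R5 strictly beats every other strategy against every opponent action, so it is strictly dominant.

R5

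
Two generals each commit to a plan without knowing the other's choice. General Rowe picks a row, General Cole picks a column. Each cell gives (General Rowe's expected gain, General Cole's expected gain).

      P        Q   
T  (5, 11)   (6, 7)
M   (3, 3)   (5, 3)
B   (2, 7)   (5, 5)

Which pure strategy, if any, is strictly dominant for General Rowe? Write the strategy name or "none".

T

T vs M: P: 5>3, Q: 6>5.
T vs B: P: 5>2, Q: 6>5.
T strictly beats every other strategy against every opponent action, so it is strictly dominant.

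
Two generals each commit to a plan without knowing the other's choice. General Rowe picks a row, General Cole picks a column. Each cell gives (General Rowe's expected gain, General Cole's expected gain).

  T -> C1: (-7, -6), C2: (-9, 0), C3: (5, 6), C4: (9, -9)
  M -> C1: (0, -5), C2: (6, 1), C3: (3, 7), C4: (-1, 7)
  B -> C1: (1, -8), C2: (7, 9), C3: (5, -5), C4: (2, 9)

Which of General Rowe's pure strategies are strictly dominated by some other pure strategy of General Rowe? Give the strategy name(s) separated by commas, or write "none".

T is not dominated — it holds its own against M at C3 (5>3); B at C3 (5=5).
M: dominated, since B does at least as well everywhere (C1: 1>0, C2: 7>6, C3: 5>3, C4: 2>-1).
B is not dominated — it holds its own against T at C1 (1>-7); M at C1 (1>0).

M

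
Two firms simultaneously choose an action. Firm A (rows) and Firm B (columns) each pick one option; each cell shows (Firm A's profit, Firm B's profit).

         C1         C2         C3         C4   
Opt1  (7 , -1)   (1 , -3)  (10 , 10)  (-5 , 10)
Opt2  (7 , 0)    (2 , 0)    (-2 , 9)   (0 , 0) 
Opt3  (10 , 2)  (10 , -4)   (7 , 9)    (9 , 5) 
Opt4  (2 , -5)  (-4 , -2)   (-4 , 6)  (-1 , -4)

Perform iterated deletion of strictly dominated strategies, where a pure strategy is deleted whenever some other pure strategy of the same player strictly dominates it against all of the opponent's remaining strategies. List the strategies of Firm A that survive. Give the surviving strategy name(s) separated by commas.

Opt1, Opt3

Row Opt2 is eliminated: Opt3 beats it against every remaining column (C1: 10>7, C2: 10>2, C3: 7>-2, C4: 9>0).
Firm A's strategy Opt4 is strictly dominated by Opt3 (C1: 10>2, C2: 10>-4, C3: 7>-4, C4: 9>-1) and is removed.
Column C1 is eliminated: C3 beats it against every remaining row (Opt1: 10>-1, Opt3: 9>2).
Column C2 is eliminated: C3 beats it against every remaining row (Opt1: 10>-3, Opt3: 9>-4).
Among the remaining strategies, none is strictly dominated by another pure strategy of the same player, so the elimination stops.
Surviving strategies — Firm A: {Opt1, Opt3}; Firm B: {C3, C4}.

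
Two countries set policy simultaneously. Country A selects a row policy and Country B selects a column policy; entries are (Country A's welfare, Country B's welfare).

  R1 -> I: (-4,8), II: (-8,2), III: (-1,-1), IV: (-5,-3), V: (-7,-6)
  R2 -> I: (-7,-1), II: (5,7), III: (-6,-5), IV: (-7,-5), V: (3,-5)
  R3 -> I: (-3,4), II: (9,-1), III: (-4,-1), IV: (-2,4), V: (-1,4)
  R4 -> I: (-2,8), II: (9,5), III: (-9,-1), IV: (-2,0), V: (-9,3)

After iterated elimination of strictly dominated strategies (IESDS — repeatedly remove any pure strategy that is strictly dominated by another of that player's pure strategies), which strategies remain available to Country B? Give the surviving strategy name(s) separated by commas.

Column III is eliminated: I beats it against every remaining row (R1: 8>-1, R2: -1>-5, R3: 4>-1, R4: 8>-1).
Row R1 is eliminated: R3 beats it against every remaining column (I: -3>-4, II: 9>-8, IV: -2>-5, V: -1>-7).
Among the remaining strategies, none is strictly dominated by another pure strategy of the same player, so the elimination stops.
Surviving strategies — Country A: {R2, R3, R4}; Country B: {I, II, IV, V}.

I, II, IV, V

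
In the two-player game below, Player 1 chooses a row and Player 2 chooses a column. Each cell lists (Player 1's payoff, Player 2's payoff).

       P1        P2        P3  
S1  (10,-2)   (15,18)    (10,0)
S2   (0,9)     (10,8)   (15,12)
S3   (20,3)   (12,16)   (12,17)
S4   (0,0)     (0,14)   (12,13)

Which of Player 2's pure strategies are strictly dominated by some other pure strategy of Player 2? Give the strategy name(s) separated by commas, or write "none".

P1

P1 is strictly dominated by P3 (S1: 0>-2, S2: 12>9, S3: 17>3, S4: 13>0).
P2: no other strategy beats it everywhere (P1 at S1 (18>-2); P3 at S1 (18>0)).
P3 is not dominated — it holds its own against P1 at S1 (0>-2); P2 at S2 (12>8).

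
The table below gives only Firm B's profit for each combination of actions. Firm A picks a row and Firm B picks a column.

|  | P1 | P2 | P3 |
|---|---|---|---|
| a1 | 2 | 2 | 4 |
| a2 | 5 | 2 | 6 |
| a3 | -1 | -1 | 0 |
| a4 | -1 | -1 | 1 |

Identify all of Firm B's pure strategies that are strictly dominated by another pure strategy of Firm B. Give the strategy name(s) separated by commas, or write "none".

P1, P2

P1: dominated, since P3 does at least as well everywhere (a1: 4>2, a2: 6>5, a3: 0>-1, a4: 1>-1).
P2: dominated, since P3 does at least as well everywhere (a1: 4>2, a2: 6>2, a3: 0>-1, a4: 1>-1).
P3 is not dominated — it holds its own against P1 at a1 (4>2); P2 at a1 (4>2).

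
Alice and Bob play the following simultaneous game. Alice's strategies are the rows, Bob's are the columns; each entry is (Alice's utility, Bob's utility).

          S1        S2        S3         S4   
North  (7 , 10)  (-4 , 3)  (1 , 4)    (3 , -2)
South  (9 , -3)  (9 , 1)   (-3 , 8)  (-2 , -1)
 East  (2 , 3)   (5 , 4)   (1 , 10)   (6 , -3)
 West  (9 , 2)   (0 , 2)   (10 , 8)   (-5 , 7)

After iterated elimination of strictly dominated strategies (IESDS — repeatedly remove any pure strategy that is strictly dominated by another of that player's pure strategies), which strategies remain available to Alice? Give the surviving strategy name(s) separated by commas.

West

For Bob, S3 strictly dominates S2 on the remaining rows (North: 4>3, South: 8>1, East: 10>4, West: 8>2); eliminate S2.
Bob's strategy S4 is strictly dominated by S3 (North: 4>-2, South: 8>-1, East: 10>-3, West: 8>7) and is removed.
Alice's strategy North is strictly dominated by West (S1: 9>7, S3: 10>1) and is removed.
For Alice, West strictly dominates East on the remaining columns (S1: 9>2, S3: 10>1); eliminate East.
Bob's strategy S1 is strictly dominated by S3 (South: 8>-3, West: 8>2) and is removed.
Alice's strategy South is strictly dominated by West (S3: 10>-3) and is removed.
Among the remaining strategies, none is strictly dominated by another pure strategy of the same player, so the elimination stops.
Surviving strategies — Alice: {West}; Bob: {S3}.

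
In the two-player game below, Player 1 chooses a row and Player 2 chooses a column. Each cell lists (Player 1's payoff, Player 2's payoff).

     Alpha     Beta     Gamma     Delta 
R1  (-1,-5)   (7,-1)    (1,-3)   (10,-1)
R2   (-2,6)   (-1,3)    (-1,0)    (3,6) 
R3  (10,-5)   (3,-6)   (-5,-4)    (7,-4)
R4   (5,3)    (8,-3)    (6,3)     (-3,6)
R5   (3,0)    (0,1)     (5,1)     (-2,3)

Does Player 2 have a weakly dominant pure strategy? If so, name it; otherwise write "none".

Delta

Delta vs Alpha: R1: -1>-5, R2: 6=6, R3: -4>-5, R4: 6>3, R5: 3>0.
Delta vs Beta: R1: -1=-1, R2: 6>3, R3: -4>-6, R4: 6>-3, R5: 3>1.
Delta vs Gamma: R1: -1>-3, R2: 6>0, R3: -4=-4, R4: 6>3, R5: 3>1.
Delta is at least as good as every other strategy against every opponent action, so it is weakly dominant.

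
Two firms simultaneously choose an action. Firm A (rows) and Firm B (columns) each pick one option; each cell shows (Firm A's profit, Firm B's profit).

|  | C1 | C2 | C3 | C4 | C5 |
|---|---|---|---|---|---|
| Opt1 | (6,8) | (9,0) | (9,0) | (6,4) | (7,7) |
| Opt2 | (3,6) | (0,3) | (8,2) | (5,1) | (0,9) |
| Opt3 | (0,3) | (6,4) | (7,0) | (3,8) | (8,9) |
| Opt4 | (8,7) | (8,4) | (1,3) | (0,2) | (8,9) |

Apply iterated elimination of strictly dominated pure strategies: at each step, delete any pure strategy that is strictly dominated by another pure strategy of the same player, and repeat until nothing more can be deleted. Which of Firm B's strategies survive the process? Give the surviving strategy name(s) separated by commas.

C5

Row Opt2 is eliminated: Opt1 beats it against every remaining column (C1: 6>3, C2: 9>0, C3: 9>8, C4: 6>5, C5: 7>0).
Firm B's strategy C2 is strictly dominated by C5 (Opt1: 7>0, Opt3: 9>4, Opt4: 9>4) and is removed.
For Firm B, C1 strictly dominates C3 on the remaining rows (Opt1: 8>0, Opt3: 3>0, Opt4: 7>3); eliminate C3.
Column C4 is eliminated: C5 beats it against every remaining row (Opt1: 7>4, Opt3: 9>8, Opt4: 9>2).
For Firm A, Opt4 strictly dominates Opt1 on the remaining columns (C1: 8>6, C5: 8>7); eliminate Opt1.
For Firm B, C5 strictly dominates C1 on the remaining rows (Opt3: 9>3, Opt4: 9>7); eliminate C1.
Among the remaining strategies, none is strictly dominated by another pure strategy of the same player, so the elimination stops.
Surviving strategies — Firm A: {Opt3, Opt4}; Firm B: {C5}.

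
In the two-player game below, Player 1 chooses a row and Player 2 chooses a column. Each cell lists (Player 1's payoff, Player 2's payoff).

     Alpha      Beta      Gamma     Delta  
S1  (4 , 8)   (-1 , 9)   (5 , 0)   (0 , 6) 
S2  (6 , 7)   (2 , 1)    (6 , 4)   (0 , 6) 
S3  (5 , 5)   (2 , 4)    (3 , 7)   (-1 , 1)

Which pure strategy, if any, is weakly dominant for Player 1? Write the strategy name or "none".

S2

S2 vs S1: Alpha: 6>4, Beta: 2>-1, Gamma: 6>5, Delta: 0=0.
S2 vs S3: Alpha: 6>5, Beta: 2=2, Gamma: 6>3, Delta: 0>-1.
S2 is at least as good as every other strategy against every opponent action, so it is weakly dominant.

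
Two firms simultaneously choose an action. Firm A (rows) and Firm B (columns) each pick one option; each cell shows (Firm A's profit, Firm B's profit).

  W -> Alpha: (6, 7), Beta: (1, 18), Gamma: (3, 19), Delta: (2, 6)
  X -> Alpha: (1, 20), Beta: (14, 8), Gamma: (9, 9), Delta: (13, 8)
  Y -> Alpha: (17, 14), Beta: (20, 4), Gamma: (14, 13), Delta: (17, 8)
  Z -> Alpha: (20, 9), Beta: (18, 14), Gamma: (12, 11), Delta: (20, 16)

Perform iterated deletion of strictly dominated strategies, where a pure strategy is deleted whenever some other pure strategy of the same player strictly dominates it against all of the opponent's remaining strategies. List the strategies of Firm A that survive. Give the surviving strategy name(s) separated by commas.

For Firm A, Y strictly dominates W on the remaining columns (Alpha: 17>6, Beta: 20>1, Gamma: 14>3, Delta: 17>2); eliminate W.
Firm A's strategy X is strictly dominated by Y (Alpha: 17>1, Beta: 20>14, Gamma: 14>9, Delta: 17>13) and is removed.
For Firm B, Delta strictly dominates Beta on the remaining rows (Y: 8>4, Z: 16>14); eliminate Beta.
Among the remaining strategies, none is strictly dominated by another pure strategy of the same player, so the elimination stops.
Surviving strategies — Firm A: {Y, Z}; Firm B: {Alpha, Gamma, Delta}.

Y, Z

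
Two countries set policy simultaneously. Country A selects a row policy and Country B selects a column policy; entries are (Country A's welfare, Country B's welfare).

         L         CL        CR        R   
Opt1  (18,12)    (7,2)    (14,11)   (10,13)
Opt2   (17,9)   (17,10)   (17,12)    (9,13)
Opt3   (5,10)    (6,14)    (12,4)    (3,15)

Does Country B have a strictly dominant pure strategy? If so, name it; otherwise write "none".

R vs L: Opt1: 13>12, Opt2: 13>9, Opt3: 15>10.
R vs CL: Opt1: 13>2, Opt2: 13>10, Opt3: 15>14.
R vs CR: Opt1: 13>11, Opt2: 13>12, Opt3: 15>4.
R strictly beats every other strategy against every opponent action, so it is strictly dominant.

R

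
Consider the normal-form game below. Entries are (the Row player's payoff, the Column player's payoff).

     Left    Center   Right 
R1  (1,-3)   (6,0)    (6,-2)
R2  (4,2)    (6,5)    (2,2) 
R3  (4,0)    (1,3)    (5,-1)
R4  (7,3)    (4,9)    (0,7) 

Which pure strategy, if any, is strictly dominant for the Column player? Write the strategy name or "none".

Center vs Left: R1: 0>-3, R2: 5>2, R3: 3>0, R4: 9>3.
Center vs Right: R1: 0>-2, R2: 5>2, R3: 3>-1, R4: 9>7.
Center strictly beats every other strategy against every opponent action, so it is strictly dominant.

Center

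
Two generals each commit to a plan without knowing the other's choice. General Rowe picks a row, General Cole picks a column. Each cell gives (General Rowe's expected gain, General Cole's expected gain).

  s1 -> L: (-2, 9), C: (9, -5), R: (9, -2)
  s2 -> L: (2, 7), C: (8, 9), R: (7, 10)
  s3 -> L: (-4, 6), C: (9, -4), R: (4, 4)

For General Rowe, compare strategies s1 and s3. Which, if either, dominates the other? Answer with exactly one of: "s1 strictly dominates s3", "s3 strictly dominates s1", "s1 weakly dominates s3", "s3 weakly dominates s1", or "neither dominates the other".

s1 weakly dominates s3

s1's payoffs vs s3's, by General Cole's action — L: -2>-4, C: 9=9, R: 9>4.
s1 is at least as good everywhere and strictly better somewhere (tied only at C), so s1 weakly but not strictly dominates s3.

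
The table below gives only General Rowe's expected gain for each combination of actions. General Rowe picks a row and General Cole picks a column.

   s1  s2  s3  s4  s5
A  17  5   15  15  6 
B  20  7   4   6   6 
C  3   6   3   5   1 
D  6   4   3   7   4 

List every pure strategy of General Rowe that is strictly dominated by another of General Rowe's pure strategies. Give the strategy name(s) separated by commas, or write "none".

C, D

Nothing dominates A: B at s3 (15>4); C at s1 (17>3); D at s1 (17>6).
B: no other strategy beats it everywhere (A at s1 (20>17); C at s1 (20>3); D at s1 (20>6)).
C is strictly dominated by B (s1: 20>3, s2: 7>6, s3: 4>3, s4: 6>5, s5: 6>1).
D: dominated, since A does at least as well everywhere (s1: 17>6, s2: 5>4, s3: 15>3, s4: 15>7, s5: 6>4).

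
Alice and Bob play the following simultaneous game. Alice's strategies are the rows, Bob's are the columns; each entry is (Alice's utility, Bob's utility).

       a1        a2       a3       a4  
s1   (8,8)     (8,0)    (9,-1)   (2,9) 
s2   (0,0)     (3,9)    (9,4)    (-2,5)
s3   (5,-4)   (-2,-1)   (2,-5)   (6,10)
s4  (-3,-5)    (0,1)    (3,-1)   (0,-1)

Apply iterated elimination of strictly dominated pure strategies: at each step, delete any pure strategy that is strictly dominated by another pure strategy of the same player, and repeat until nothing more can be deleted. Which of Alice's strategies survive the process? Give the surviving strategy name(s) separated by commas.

Row s4 is eliminated: s1 beats it against every remaining column (a1: 8>-3, a2: 8>0, a3: 9>3, a4: 2>0).
Column a1 is eliminated: a4 beats it against every remaining row (s1: 9>8, s2: 5>0, s3: 10>-4).
Bob's strategy a3 is strictly dominated by a2 (s1: 0>-1, s2: 9>4, s3: -1>-5) and is removed.
For Alice, s1 strictly dominates s2 on the remaining columns (a2: 8>3, a4: 2>-2); eliminate s2.
For Bob, a4 strictly dominates a2 on the remaining rows (s1: 9>0, s3: 10>-1); eliminate a2.
Alice's strategy s1 is strictly dominated by s3 (a4: 6>2) and is removed.
Among the remaining strategies, none is strictly dominated by another pure strategy of the same player, so the elimination stops.
Surviving strategies — Alice: {s3}; Bob: {a4}.

s3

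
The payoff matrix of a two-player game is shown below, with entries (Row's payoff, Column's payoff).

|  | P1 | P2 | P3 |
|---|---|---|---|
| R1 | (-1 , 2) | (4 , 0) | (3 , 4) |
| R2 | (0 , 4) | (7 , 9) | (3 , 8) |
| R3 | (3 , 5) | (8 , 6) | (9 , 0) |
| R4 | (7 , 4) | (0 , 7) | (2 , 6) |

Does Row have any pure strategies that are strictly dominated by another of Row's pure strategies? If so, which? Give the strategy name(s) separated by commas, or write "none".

R1: dominated, since R3 does at least as well everywhere (P1: 3>-1, P2: 8>4, P3: 9>3).
R2: dominated, since R3 does at least as well everywhere (P1: 3>0, P2: 8>7, P3: 9>3).
R3 is not dominated — it holds its own against R1 at P1 (3>-1); R2 at P1 (3>0); R4 at P2 (8>0).
R4: no other strategy beats it everywhere (R1 at P1 (7>-1); R2 at P1 (7>0); R3 at P1 (7>3)).

R1, R2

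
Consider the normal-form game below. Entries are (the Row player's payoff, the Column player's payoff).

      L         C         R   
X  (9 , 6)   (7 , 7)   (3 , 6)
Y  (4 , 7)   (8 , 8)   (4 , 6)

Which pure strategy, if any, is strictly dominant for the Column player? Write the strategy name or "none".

C vs L: X: 7>6, Y: 8>7.
C vs R: X: 7>6, Y: 8>6.
C strictly beats every other strategy against every opponent action, so it is strictly dominant.

C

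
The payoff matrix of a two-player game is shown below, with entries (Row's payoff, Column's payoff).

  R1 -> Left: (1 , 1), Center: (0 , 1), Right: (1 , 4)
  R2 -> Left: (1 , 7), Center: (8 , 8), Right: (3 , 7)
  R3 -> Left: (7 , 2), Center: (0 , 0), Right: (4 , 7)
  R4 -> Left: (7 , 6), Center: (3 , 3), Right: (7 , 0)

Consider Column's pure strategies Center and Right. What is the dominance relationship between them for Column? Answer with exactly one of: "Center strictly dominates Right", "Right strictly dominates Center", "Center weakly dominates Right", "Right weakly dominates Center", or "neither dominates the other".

Center's payoffs vs Right's, by Row's action — R1: 1<4, R2: 8>7, R3: 0<7, R4: 3>0.
Center does better at R2, R4 but worse at R1, R3; neither strategy dominates the other.

neither dominates the other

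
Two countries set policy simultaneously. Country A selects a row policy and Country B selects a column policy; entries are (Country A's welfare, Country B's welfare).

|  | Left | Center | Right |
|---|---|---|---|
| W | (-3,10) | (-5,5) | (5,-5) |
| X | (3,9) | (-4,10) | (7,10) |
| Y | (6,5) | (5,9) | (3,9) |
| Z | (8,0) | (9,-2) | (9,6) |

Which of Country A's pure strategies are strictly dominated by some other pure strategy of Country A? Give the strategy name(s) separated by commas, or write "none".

X strictly dominates W — Left: 3>-3, Center: -4>-5, Right: 7>5.
X: dominated, since Z does at least as well everywhere (Left: 8>3, Center: 9>-4, Right: 9>7).
Z strictly dominates Y — Left: 8>6, Center: 9>5, Right: 9>3.
Nothing dominates Z: W at Left (8>-3); X at Left (8>3); Y at Left (8>6).

W, X, Y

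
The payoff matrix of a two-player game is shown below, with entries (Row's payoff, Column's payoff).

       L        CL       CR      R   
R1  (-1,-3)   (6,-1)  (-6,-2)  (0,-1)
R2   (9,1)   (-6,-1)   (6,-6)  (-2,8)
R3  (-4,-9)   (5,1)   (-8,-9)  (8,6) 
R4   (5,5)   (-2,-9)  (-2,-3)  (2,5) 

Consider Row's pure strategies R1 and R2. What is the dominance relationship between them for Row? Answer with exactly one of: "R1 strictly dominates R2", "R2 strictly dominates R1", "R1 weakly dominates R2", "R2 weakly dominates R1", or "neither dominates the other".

R1's payoffs vs R2's, by Column's action — L: -1<9, CL: 6>-6, CR: -6<6, R: 0>-2.
R1 does better at CL, R but worse at L, CR; neither strategy dominates the other.

neither dominates the other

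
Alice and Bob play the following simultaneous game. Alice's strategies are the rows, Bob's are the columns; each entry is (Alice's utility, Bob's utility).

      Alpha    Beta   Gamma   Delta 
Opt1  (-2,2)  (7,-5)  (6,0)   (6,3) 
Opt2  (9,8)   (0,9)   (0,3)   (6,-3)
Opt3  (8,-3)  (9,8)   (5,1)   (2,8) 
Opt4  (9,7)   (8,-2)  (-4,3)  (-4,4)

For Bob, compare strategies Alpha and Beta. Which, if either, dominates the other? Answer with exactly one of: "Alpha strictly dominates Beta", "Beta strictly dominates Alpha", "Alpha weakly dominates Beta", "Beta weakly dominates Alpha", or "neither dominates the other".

Alpha's payoffs vs Beta's, by Alice's action — Opt1: 2>-5, Opt2: 8<9, Opt3: -3<8, Opt4: 7>-2.
Alpha does better at Opt1, Opt4 but worse at Opt2, Opt3; neither strategy dominates the other.

neither dominates the other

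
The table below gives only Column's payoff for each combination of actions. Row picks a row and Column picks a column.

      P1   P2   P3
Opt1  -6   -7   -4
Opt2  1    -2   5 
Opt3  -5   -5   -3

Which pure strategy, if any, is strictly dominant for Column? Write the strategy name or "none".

P3 vs P1: Opt1: -4>-6, Opt2: 5>1, Opt3: -3>-5.
P3 vs P2: Opt1: -4>-7, Opt2: 5>-2, Opt3: -3>-5.
P3 strictly beats every other strategy against every opponent action, so it is strictly dominant.

P3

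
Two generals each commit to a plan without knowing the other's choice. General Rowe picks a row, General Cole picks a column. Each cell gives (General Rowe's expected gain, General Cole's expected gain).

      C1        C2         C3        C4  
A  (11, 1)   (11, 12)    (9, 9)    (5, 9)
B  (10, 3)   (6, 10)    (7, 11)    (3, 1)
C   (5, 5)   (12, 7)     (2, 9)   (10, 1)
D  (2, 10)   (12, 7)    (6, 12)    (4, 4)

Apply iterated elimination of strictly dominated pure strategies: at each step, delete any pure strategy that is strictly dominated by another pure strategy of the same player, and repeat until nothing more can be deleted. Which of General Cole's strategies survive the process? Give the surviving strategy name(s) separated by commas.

Row B is eliminated: A beats it against every remaining column (C1: 11>10, C2: 11>6, C3: 9>7, C4: 5>3).
Column C1 is eliminated: C3 beats it against every remaining row (A: 9>1, C: 9>5, D: 12>10).
Column C4 is eliminated: C2 beats it against every remaining row (A: 12>9, C: 7>1, D: 7>4).
Among the remaining strategies, none is strictly dominated by another pure strategy of the same player, so the elimination stops.
Surviving strategies — General Rowe: {A, C, D}; General Cole: {C2, C3}.

C2, C3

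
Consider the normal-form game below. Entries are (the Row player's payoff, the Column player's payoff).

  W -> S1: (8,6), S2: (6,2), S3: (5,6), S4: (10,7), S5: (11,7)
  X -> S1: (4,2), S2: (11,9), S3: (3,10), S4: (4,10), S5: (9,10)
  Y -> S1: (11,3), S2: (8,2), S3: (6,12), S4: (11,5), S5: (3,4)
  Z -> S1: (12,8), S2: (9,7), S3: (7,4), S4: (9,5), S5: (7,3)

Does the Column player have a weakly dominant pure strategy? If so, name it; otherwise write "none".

none

S1 fails to dominate S2 at X (2<9).
S2 fails to dominate S1 at W (2<6).
S3 fails to dominate S1 at Z (4<8).
S4 fails to dominate S1 at Z (5<8).
S5 fails to dominate S1 at Z (3<8).
No single strategy dominates all the others.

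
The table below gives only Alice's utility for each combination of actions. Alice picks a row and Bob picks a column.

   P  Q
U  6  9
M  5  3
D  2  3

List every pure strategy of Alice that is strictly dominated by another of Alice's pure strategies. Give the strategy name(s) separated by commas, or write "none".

U: no other strategy beats it everywhere (M at P (6>5); D at P (6>2)).
M: dominated, since U does at least as well everywhere (P: 6>5, Q: 9>3).
D is strictly dominated by U (P: 6>2, Q: 9>3).

M, D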